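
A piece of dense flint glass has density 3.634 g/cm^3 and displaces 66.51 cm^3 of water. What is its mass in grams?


Rearrange rho = m / V:
  m = rho * V
  m = 3.634 * 66.51 = 241.697 g

241.697 g


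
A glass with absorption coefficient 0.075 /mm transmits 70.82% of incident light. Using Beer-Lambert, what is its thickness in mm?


Rearrange T = exp(-alpha * thickness):
  thickness = -ln(T) / alpha
  T = 70.82/100 = 0.7082
  ln(T) = -0.34503
  -ln(T) = 0.34503
  thickness = 0.34503 / 0.075 = 4.6 mm

4.6 mm


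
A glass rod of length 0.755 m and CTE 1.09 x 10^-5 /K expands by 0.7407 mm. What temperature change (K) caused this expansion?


Rearrange dL = alpha * L0 * dT for dT:
  dT = dL / (alpha * L0)
  dL (m) = 0.7407 / 1000 = 0.0007407
  dT = 0.0007407 / ((1.09 x 10^-5) * 0.755) = 90.0 K

90.0 K


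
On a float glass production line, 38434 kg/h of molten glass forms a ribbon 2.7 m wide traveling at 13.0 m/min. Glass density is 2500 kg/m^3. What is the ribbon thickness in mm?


Ribbon cross-section from mass balance:
  Volume rate = throughput / density = 38434 / 2500 = 15.3736 m^3/h
  thickness = volume rate / (speed * 60 * width), i.e.
  thickness = throughput / (60 * speed * width * density) * 1000
  thickness = 38434 / (60 * 13.0 * 2.7 * 2500) * 1000 = 7.3 mm

7.3 mm


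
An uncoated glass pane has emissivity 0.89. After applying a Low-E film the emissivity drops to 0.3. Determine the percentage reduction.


Percentage reduction = (1 - coated/uncoated) * 100
  Ratio = 0.3 / 0.89 = 0.3371
  Reduction = (1 - 0.3371) * 100 = 66.3%

66.3%


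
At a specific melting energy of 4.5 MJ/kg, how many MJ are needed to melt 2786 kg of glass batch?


Total energy = mass * specific energy
  E = 2786 * 4.5 = 12537 MJ

12537 MJ


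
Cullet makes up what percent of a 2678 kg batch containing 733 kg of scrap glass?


Cullet ratio = (cullet mass / total batch mass) * 100
  Ratio = 733 / 2678 * 100 = 27.37%

27.37%


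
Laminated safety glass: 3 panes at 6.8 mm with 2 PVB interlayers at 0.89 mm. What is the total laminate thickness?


Total thickness = glass contribution + PVB contribution
  Glass: 3 * 6.8 = 20.4 mm
  PVB: 2 * 0.89 = 1.78 mm
  Total = 20.4 + 1.78 = 22.18 mm

22.18 mm


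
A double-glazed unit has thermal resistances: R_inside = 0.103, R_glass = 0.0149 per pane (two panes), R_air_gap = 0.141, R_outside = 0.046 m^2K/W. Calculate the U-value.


Total thermal resistance (series):
  R_total = R_in + R_glass + R_air + R_glass + R_out
  R_total = 0.103 + 0.0149 + 0.141 + 0.0149 + 0.046 = 0.3198 m^2K/W
U-value = 1 / R_total = 1 / 0.3198 = 3.127 W/m^2K

3.127 W/m^2K


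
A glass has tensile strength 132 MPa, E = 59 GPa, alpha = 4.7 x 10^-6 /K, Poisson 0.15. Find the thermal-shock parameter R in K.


Thermal shock resistance: R = sigma * (1 - nu) / (E * alpha)
  Numerator = 132 * (1 - 0.15) = 112.2
  Denominator = 59 * 1000 * (4.7 x 10^-6) = 0.2773
  R = 112.2 / 0.2773 = 404.6 K

404.6 K


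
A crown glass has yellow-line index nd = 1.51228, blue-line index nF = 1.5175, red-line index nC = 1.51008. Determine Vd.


Abbe number formula: Vd = (nd - 1) / (nF - nC)
  nd - 1 = 1.51228 - 1 = 0.51228
  nF - nC = 1.5175 - 1.51008 = 0.00742
  Vd = 0.51228 / 0.00742 = 69.04

69.04


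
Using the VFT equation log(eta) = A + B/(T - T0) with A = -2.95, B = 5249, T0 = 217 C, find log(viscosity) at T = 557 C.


VFT equation: log(eta) = A + B / (T - T0)
  T - T0 = 557 - 217 = 340
  B / (T - T0) = 5249 / 340 = 15.438
  log(eta) = -2.95 + 15.438 = 12.488

12.488


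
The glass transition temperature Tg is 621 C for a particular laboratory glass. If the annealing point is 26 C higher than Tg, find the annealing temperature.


The annealing temperature is Tg plus the offset:
  T_anneal = 621 + 26 = 647 C

647 C


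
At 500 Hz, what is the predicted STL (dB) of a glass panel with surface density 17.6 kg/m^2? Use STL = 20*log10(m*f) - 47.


Mass law: STL = 20 * log10(m * f) - 47
  m * f = 17.6 * 500 = 8800
  log10(8800) = 3.94448
  STL = 20 * 3.94448 - 47 = 78.8896 - 47 = 31.9 dB

31.9 dB


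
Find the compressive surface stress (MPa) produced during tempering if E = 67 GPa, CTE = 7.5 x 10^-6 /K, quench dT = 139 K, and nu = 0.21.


Tempering stress: sigma = E * alpha * dT / (1 - nu)
  E (MPa) = 67 * 1000 = 67000
  Numerator = 67000 * (7.5 x 10^-6) * 139 = 69.8475
  Denominator = 1 - 0.21 = 0.79
  sigma = 69.8475 / 0.79 = 88.4 MPa

88.4 MPa


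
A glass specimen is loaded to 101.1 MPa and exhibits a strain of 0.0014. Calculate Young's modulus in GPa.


Young's modulus: E = stress / strain
  E = 101.1 MPa / 0.0014 = 72214.29 MPa
Convert to GPa: 72214.29 / 1000 = 72.21 GPa

72.21 GPa


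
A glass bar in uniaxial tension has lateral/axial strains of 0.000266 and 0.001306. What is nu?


Poisson's ratio: nu = lateral strain / axial strain
  nu = 0.000266 / 0.001306 = 0.2037

0.2037


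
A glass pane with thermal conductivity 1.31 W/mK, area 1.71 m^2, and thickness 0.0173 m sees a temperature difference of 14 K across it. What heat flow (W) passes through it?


Fourier's law: Q = k * A * dT / t
  Q = 1.31 * 1.71 * 14 / 0.0173
  Q = 31.3614 / 0.0173 = 1812.8 W

1812.8 W


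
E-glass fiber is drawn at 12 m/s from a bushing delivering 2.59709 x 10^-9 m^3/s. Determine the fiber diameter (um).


Cross-sectional area from continuity:
  A = Q / v = 2.59709 x 10^-9 / 12 = 2.164242 x 10^-10 m^2
Diameter from circular cross-section:
  d = sqrt(4A / pi) * 10^6 (m -> um)
  d = sqrt(4 * 2.164242 x 10^-10 / pi) * 10^6 = 16.6 um

16.6 um


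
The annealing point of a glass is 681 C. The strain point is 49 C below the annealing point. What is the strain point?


Strain point = annealing point - difference:
  T_strain = 681 - 49 = 632 C

632 C


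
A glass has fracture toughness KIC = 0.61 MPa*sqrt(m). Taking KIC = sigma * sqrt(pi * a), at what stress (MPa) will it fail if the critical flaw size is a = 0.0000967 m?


Rearrange KIC = sigma * sqrt(pi * a):
  sigma = KIC / sqrt(pi * a)
  sqrt(pi * 0.0000967) = 0.01743
  sigma = 0.61 / 0.01743 = 35.0 MPa

35.0 MPa


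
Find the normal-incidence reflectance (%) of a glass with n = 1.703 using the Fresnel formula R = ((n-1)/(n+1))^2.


Fresnel reflectance at normal incidence:
  R = ((n - 1)/(n + 1))^2
  (n - 1)/(n + 1) = (1.703 - 1)/(1.703 + 1) = 0.260081
  R = 0.260081^2 = 0.0676421
  R(%) = 0.0676421 * 100 = 6.764%

6.764%


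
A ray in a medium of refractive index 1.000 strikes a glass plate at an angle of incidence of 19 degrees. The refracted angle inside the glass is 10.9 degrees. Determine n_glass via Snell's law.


Apply Snell's law: n1 * sin(theta1) = n2 * sin(theta2)
  n2 = n1 * sin(theta1) / sin(theta2)
  sin(19) = 0.325568
  sin(10.9) = 0.189095
  n2 = 1.000 * 0.325568 / 0.189095 = 1.7217

1.7217


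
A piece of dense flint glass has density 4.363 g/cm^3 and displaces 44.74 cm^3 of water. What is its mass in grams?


Rearrange rho = m / V:
  m = rho * V
  m = 4.363 * 44.74 = 195.201 g

195.201 g


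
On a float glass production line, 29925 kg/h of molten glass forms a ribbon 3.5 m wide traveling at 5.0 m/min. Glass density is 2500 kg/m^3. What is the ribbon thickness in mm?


Ribbon cross-section from mass balance:
  Volume rate = throughput / density = 29925 / 2500 = 11.97 m^3/h
  thickness = volume rate / (speed * 60 * width), i.e.
  thickness = throughput / (60 * speed * width * density) * 1000
  thickness = 29925 / (60 * 5.0 * 3.5 * 2500) * 1000 = 11.4 mm

11.4 mm


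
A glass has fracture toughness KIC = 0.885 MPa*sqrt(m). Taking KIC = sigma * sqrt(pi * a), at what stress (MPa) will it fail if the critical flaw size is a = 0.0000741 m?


Rearrange KIC = sigma * sqrt(pi * a):
  sigma = KIC / sqrt(pi * a)
  sqrt(pi * 0.0000741) = 0.015258
  sigma = 0.885 / 0.015258 = 58.0 MPa

58.0 MPa


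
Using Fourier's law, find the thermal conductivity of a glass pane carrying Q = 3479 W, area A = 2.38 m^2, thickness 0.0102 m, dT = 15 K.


Fourier's law rearranged: k = Q * t / (A * dT)
  Numerator = 3479 * 0.0102 = 35.4858
  Denominator = 2.38 * 15 = 35.7
  k = 35.4858 / 35.7 = 0.994 W/mK

0.994 W/mK


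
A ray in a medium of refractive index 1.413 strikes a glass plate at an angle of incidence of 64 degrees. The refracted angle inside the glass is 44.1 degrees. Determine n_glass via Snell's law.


Apply Snell's law: n1 * sin(theta1) = n2 * sin(theta2)
  n2 = n1 * sin(theta1) / sin(theta2)
  sin(64) = 0.898794
  sin(44.1) = 0.695913
  n2 = 1.413 * 0.898794 / 0.695913 = 1.8249

1.8249


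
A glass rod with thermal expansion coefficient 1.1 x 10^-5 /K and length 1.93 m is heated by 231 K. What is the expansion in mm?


Thermal expansion formula: dL = alpha * L0 * dT
  dL = (1.1 x 10^-5) * 1.93 * 231 = 0.00490413 m
Convert to mm: 0.00490413 * 1000 = 4.9041 mm

4.9041 mm


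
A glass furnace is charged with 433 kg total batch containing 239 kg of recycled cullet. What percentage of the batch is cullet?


Cullet ratio = (cullet mass / total batch mass) * 100
  Ratio = 239 / 433 * 100 = 55.2%

55.2%


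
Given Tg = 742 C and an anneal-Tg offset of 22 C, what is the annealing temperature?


The annealing temperature is Tg plus the offset:
  T_anneal = 742 + 22 = 764 C

764 C


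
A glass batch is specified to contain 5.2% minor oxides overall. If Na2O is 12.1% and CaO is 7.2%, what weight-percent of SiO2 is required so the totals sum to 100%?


Known pieces sum to 100%:
  SiO2 = 100 - (others + Na2O + CaO)
  SiO2 = 100 - (5.2 + 12.1 + 7.2) = 75.5%

75.5%


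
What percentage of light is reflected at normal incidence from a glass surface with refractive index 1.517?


Fresnel reflectance at normal incidence:
  R = ((n - 1)/(n + 1))^2
  (n - 1)/(n + 1) = (1.517 - 1)/(1.517 + 1) = 0.205403
  R = 0.205403^2 = 0.0421904
  R(%) = 0.0421904 * 100 = 4.219%

4.219%


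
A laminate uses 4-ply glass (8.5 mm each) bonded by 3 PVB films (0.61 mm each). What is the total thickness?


Total thickness = glass contribution + PVB contribution
  Glass: 4 * 8.5 = 34.0 mm
  PVB: 3 * 0.61 = 1.83 mm
  Total = 34.0 + 1.83 = 35.83 mm

35.83 mm


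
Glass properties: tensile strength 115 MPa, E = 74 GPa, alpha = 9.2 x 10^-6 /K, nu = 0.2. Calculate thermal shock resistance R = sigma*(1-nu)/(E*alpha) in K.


Thermal shock resistance: R = sigma * (1 - nu) / (E * alpha)
  Numerator = 115 * (1 - 0.2) = 92.0
  Denominator = 74 * 1000 * (9.2 x 10^-6) = 0.6808
  R = 92.0 / 0.6808 = 135.1 K

135.1 K


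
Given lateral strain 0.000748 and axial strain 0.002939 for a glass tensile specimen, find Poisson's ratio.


Poisson's ratio: nu = lateral strain / axial strain
  nu = 0.000748 / 0.002939 = 0.2545

0.2545


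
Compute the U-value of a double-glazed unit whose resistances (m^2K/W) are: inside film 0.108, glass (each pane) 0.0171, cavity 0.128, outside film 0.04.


Total thermal resistance (series):
  R_total = R_in + R_glass + R_air + R_glass + R_out
  R_total = 0.108 + 0.0171 + 0.128 + 0.0171 + 0.04 = 0.3102 m^2K/W
U-value = 1 / R_total = 1 / 0.3102 = 3.224 W/m^2K

3.224 W/m^2K


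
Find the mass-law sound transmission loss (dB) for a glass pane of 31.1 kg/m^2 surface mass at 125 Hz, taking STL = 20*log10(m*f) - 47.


Mass law: STL = 20 * log10(m * f) - 47
  m * f = 31.1 * 125 = 3887.5
  log10(3887.5) = 3.58967
  STL = 20 * 3.58967 - 47 = 71.7934 - 47 = 24.8 dB

24.8 dB


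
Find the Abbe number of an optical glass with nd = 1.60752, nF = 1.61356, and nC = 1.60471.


Abbe number formula: Vd = (nd - 1) / (nF - nC)
  nd - 1 = 1.60752 - 1 = 0.60752
  nF - nC = 1.61356 - 1.60471 = 0.00885
  Vd = 0.60752 / 0.00885 = 68.65

68.65


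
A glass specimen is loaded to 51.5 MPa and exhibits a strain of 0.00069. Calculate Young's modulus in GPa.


Young's modulus: E = stress / strain
  E = 51.5 MPa / 0.00069 = 74637.68 MPa
Convert to GPa: 74637.68 / 1000 = 74.64 GPa

74.64 GPa


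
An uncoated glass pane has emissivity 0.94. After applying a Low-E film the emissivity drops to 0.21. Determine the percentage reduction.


Percentage reduction = (1 - coated/uncoated) * 100
  Ratio = 0.21 / 0.94 = 0.2234
  Reduction = (1 - 0.2234) * 100 = 77.7%

77.7%


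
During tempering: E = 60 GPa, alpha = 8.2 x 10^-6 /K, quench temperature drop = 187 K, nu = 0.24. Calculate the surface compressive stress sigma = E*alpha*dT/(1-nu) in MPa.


Tempering stress: sigma = E * alpha * dT / (1 - nu)
  E (MPa) = 60 * 1000 = 60000
  Numerator = 60000 * (8.2 x 10^-6) * 187 = 92.004
  Denominator = 1 - 0.24 = 0.76
  sigma = 92.004 / 0.76 = 121.1 MPa

121.1 MPa


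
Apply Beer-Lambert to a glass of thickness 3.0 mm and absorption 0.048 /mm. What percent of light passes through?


Beer-Lambert law: T = exp(-alpha * thickness)
  exponent = -0.048 * 3.0 = -0.144
  T = exp(-0.144) = 0.8659
  Percentage = 0.8659 * 100 = 86.59%

86.59%


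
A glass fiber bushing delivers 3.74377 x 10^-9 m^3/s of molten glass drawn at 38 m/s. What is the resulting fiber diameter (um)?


Cross-sectional area from continuity:
  A = Q / v = 3.74377 x 10^-9 / 38 = 9.852026 x 10^-11 m^2
Diameter from circular cross-section:
  d = sqrt(4A / pi) * 10^6 (m -> um)
  d = sqrt(4 * 9.852026 x 10^-11 / pi) * 10^6 = 11.2 um

11.2 um


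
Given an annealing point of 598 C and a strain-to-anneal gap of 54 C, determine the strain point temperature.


Strain point = annealing point - difference:
  T_strain = 598 - 54 = 544 C

544 C


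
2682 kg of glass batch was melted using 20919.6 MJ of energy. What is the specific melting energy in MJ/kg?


Rearrange E = m * s for s:
  s = E / m
  s = 20919.6 / 2682 = 7.8 MJ/kg

7.8 MJ/kg


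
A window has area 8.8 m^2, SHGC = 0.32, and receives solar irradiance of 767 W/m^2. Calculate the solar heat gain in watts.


Solar heat gain: Q = Area * SHGC * Irradiance
  Q = 8.8 * 0.32 * 767 = 2159.9 W

2159.9 W


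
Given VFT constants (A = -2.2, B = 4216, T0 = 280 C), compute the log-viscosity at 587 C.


VFT equation: log(eta) = A + B / (T - T0)
  T - T0 = 587 - 280 = 307
  B / (T - T0) = 4216 / 307 = 13.733
  log(eta) = -2.2 + 13.733 = 11.533

11.533


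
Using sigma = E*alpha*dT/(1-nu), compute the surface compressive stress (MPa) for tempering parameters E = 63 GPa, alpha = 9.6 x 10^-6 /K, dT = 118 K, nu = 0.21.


Tempering stress: sigma = E * alpha * dT / (1 - nu)
  E (MPa) = 63 * 1000 = 63000
  Numerator = 63000 * (9.6 x 10^-6) * 118 = 71.3664
  Denominator = 1 - 0.21 = 0.79
  sigma = 71.3664 / 0.79 = 90.3 MPa

90.3 MPa


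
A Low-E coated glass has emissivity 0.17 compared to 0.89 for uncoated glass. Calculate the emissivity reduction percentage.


Percentage reduction = (1 - coated/uncoated) * 100
  Ratio = 0.17 / 0.89 = 0.191
  Reduction = (1 - 0.191) * 100 = 80.9%

80.9%


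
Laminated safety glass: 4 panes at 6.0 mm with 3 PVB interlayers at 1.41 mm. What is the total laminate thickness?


Total thickness = glass contribution + PVB contribution
  Glass: 4 * 6.0 = 24.0 mm
  PVB: 3 * 1.41 = 4.23 mm
  Total = 24.0 + 4.23 = 28.23 mm

28.23 mm


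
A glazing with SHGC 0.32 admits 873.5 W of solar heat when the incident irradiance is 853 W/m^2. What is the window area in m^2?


Rearrange Q = Area * SHGC * Irradiance:
  Area = Q / (SHGC * Irradiance)
  Area = 873.5 / (0.32 * 853) = 3.2 m^2

3.2 m^2


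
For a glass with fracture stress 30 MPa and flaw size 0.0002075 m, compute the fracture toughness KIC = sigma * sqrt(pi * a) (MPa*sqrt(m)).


Fracture toughness: KIC = sigma * sqrt(pi * a)
  pi * a = pi * 0.0002075 = 0.00065188
  sqrt(pi * a) = 0.025532
  KIC = 30 * 0.025532 = 0.766 MPa*sqrt(m)

0.766 MPa*sqrt(m)


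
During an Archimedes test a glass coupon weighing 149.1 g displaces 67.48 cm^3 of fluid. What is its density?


Use the definition of density:
  rho = mass / volume
  rho = 149.1 / 67.48 = 2.21 g/cm^3

2.21 g/cm^3


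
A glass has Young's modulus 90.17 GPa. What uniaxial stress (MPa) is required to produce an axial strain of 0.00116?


Rearrange E = sigma / epsilon:
  sigma = E * epsilon
  E (MPa) = 90.17 * 1000 = 90170
  sigma = 90170 * 0.00116 = 104.6 MPa

104.6 MPa


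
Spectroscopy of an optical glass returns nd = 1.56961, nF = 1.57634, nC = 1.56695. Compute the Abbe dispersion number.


Abbe number formula: Vd = (nd - 1) / (nF - nC)
  nd - 1 = 1.56961 - 1 = 0.56961
  nF - nC = 1.57634 - 1.56695 = 0.00939
  Vd = 0.56961 / 0.00939 = 60.66

60.66


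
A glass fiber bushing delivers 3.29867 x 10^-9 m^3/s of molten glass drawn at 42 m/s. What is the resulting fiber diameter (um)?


Cross-sectional area from continuity:
  A = Q / v = 3.29867 x 10^-9 / 42 = 7.853976 x 10^-11 m^2
Diameter from circular cross-section:
  d = sqrt(4A / pi) * 10^6 (m -> um)
  d = sqrt(4 * 7.853976 x 10^-11 / pi) * 10^6 = 10.0 um

10.0 um


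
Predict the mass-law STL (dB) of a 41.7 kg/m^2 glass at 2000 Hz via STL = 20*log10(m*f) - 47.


Mass law: STL = 20 * log10(m * f) - 47
  m * f = 41.7 * 2000 = 83400
  log10(83400) = 4.92117
  STL = 20 * 4.92117 - 47 = 98.4234 - 47 = 51.4 dB

51.4 dB


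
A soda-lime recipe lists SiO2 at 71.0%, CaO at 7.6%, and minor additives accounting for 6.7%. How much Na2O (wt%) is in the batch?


Pieces sum to 100%:
  Na2O = 100 - (SiO2 + CaO + others)
  Na2O = 100 - (71.0 + 7.6 + 6.7) = 14.7%

14.7%


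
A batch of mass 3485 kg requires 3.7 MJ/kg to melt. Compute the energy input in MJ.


Total energy = mass * specific energy
  E = 3485 * 3.7 = 12894.5 MJ

12894.5 MJ


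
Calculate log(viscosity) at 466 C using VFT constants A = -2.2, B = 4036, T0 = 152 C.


VFT equation: log(eta) = A + B / (T - T0)
  T - T0 = 466 - 152 = 314
  B / (T - T0) = 4036 / 314 = 12.854
  log(eta) = -2.2 + 12.854 = 10.654

10.654


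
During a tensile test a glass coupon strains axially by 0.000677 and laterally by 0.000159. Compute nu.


Poisson's ratio: nu = lateral strain / axial strain
  nu = 0.000159 / 0.000677 = 0.2349

0.2349


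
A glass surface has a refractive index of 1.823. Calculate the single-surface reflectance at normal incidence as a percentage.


Fresnel reflectance at normal incidence:
  R = ((n - 1)/(n + 1))^2
  (n - 1)/(n + 1) = (1.823 - 1)/(1.823 + 1) = 0.291534
  R = 0.291534^2 = 0.0849921
  R(%) = 0.0849921 * 100 = 8.499%

8.499%


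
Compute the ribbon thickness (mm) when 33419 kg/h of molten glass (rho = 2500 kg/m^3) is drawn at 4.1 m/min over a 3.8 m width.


Ribbon cross-section from mass balance:
  Volume rate = throughput / density = 33419 / 2500 = 13.3676 m^3/h
  thickness = volume rate / (speed * 60 * width), i.e.
  thickness = throughput / (60 * speed * width * density) * 1000
  thickness = 33419 / (60 * 4.1 * 3.8 * 2500) * 1000 = 14.3 mm

14.3 mm


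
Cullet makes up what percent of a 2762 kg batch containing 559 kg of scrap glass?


Cullet ratio = (cullet mass / total batch mass) * 100
  Ratio = 559 / 2762 * 100 = 20.24%

20.24%


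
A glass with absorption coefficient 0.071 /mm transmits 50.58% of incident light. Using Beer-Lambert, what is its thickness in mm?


Rearrange T = exp(-alpha * thickness):
  thickness = -ln(T) / alpha
  T = 50.58/100 = 0.5058
  ln(T) = -0.68161
  -ln(T) = 0.68161
  thickness = 0.68161 / 0.071 = 9.6 mm

9.6 mm


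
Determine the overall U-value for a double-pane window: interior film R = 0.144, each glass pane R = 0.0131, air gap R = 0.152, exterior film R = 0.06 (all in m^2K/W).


Total thermal resistance (series):
  R_total = R_in + R_glass + R_air + R_glass + R_out
  R_total = 0.144 + 0.0131 + 0.152 + 0.0131 + 0.06 = 0.3822 m^2K/W
U-value = 1 / R_total = 1 / 0.3822 = 2.616 W/m^2K

2.616 W/m^2K


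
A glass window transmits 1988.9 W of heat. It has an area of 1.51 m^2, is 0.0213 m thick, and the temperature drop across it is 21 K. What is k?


Fourier's law rearranged: k = Q * t / (A * dT)
  Numerator = 1988.9 * 0.0213 = 42.36357
  Denominator = 1.51 * 21 = 31.71
  k = 42.36357 / 31.71 = 1.336 W/mK

1.336 W/mK


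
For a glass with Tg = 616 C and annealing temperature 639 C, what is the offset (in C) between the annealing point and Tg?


Offset = T_anneal - Tg:
  offset = 639 - 616 = 23 C

23 C


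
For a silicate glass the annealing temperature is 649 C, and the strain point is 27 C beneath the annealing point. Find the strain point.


Strain point = annealing point - difference:
  T_strain = 649 - 27 = 622 C

622 C


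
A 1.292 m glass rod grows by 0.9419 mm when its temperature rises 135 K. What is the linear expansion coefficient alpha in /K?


Rearrange dL = alpha * L0 * dT for alpha:
  alpha = dL / (L0 * dT)
  alpha = (0.9419 / 1000) / (1.292 * 135) = 0.0000054 /K = 5.4 x 10^-6 /K

5.4 x 10^-6 /K


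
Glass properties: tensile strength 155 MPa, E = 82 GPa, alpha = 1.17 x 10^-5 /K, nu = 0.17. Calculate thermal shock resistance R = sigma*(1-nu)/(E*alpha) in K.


Thermal shock resistance: R = sigma * (1 - nu) / (E * alpha)
  Numerator = 155 * (1 - 0.17) = 128.65
  Denominator = 82 * 1000 * (1.17 x 10^-5) = 0.9594
  R = 128.65 / 0.9594 = 134.1 K

134.1 K


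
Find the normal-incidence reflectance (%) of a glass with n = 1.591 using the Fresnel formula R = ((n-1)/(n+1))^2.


Fresnel reflectance at normal incidence:
  R = ((n - 1)/(n + 1))^2
  (n - 1)/(n + 1) = (1.591 - 1)/(1.591 + 1) = 0.228097
  R = 0.228097^2 = 0.0520282
  R(%) = 0.0520282 * 100 = 5.203%

5.203%


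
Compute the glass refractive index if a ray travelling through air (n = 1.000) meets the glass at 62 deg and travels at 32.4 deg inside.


Apply Snell's law: n1 * sin(theta1) = n2 * sin(theta2)
  n2 = n1 * sin(theta1) / sin(theta2)
  sin(62) = 0.882948
  sin(32.4) = 0.535827
  n2 = 1.000 * 0.882948 / 0.535827 = 1.6478

1.6478


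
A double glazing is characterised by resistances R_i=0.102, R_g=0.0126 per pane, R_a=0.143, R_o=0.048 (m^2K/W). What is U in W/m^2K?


Total thermal resistance (series):
  R_total = R_in + R_glass + R_air + R_glass + R_out
  R_total = 0.102 + 0.0126 + 0.143 + 0.0126 + 0.048 = 0.3182 m^2K/W
U-value = 1 / R_total = 1 / 0.3182 = 3.143 W/m^2K

3.143 W/m^2K


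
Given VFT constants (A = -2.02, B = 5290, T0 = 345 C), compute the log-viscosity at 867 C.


VFT equation: log(eta) = A + B / (T - T0)
  T - T0 = 867 - 345 = 522
  B / (T - T0) = 5290 / 522 = 10.134
  log(eta) = -2.02 + 10.134 = 8.114

8.114


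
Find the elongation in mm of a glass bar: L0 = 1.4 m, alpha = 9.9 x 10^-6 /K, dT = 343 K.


Thermal expansion formula: dL = alpha * L0 * dT
  dL = (9.9 x 10^-6) * 1.4 * 343 = 0.00475398 m
Convert to mm: 0.00475398 * 1000 = 4.754 mm

4.754 mm


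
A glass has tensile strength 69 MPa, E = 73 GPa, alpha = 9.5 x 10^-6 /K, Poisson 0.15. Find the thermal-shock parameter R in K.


Thermal shock resistance: R = sigma * (1 - nu) / (E * alpha)
  Numerator = 69 * (1 - 0.15) = 58.65
  Denominator = 73 * 1000 * (9.5 x 10^-6) = 0.6935
  R = 58.65 / 0.6935 = 84.6 K

84.6 K


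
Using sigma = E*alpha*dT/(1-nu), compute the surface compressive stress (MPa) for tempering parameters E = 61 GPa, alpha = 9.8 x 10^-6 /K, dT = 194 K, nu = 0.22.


Tempering stress: sigma = E * alpha * dT / (1 - nu)
  E (MPa) = 61 * 1000 = 61000
  Numerator = 61000 * (9.8 x 10^-6) * 194 = 115.9732
  Denominator = 1 - 0.22 = 0.78
  sigma = 115.9732 / 0.78 = 148.7 MPa

148.7 MPa


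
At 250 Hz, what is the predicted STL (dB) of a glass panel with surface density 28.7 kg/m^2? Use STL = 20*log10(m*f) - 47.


Mass law: STL = 20 * log10(m * f) - 47
  m * f = 28.7 * 250 = 7175
  log10(7175) = 3.85582
  STL = 20 * 3.85582 - 47 = 77.1164 - 47 = 30.1 dB

30.1 dB


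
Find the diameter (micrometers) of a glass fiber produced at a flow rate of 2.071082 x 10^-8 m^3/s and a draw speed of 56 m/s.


Cross-sectional area from continuity:
  A = Q / v = 2.071082 x 10^-8 / 56 = 3.698361 x 10^-10 m^2
Diameter from circular cross-section:
  d = sqrt(4A / pi) * 10^6 (m -> um)
  d = sqrt(4 * 3.698361 x 10^-10 / pi) * 10^6 = 21.7 um

21.7 um


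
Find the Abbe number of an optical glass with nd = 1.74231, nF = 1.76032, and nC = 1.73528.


Abbe number formula: Vd = (nd - 1) / (nF - nC)
  nd - 1 = 1.74231 - 1 = 0.74231
  nF - nC = 1.76032 - 1.73528 = 0.02504
  Vd = 0.74231 / 0.02504 = 29.64

29.64


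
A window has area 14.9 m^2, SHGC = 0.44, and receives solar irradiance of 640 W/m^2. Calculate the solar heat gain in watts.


Solar heat gain: Q = Area * SHGC * Irradiance
  Q = 14.9 * 0.44 * 640 = 4195.8 W

4195.8 W


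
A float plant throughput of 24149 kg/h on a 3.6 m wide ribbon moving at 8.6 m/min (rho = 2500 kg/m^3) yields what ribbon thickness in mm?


Ribbon cross-section from mass balance:
  Volume rate = throughput / density = 24149 / 2500 = 9.6596 m^3/h
  thickness = volume rate / (speed * 60 * width), i.e.
  thickness = throughput / (60 * speed * width * density) * 1000
  thickness = 24149 / (60 * 8.6 * 3.6 * 2500) * 1000 = 5.2 mm

5.2 mm


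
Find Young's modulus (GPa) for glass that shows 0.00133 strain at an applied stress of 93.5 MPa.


Young's modulus: E = stress / strain
  E = 93.5 MPa / 0.00133 = 70300.75 MPa
Convert to GPa: 70300.75 / 1000 = 70.3 GPa

70.3 GPa


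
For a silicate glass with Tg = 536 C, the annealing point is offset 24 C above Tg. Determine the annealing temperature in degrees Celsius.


The annealing temperature is Tg plus the offset:
  T_anneal = 536 + 24 = 560 C

560 C


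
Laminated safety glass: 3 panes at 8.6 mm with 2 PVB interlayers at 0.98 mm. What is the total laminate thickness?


Total thickness = glass contribution + PVB contribution
  Glass: 3 * 8.6 = 25.8 mm
  PVB: 2 * 0.98 = 1.96 mm
  Total = 25.8 + 1.96 = 27.76 mm

27.76 mm


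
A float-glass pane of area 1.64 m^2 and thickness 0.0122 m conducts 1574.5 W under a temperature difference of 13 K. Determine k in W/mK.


Fourier's law rearranged: k = Q * t / (A * dT)
  Numerator = 1574.5 * 0.0122 = 19.2089
  Denominator = 1.64 * 13 = 21.32
  k = 19.2089 / 21.32 = 0.901 W/mK

0.901 W/mK


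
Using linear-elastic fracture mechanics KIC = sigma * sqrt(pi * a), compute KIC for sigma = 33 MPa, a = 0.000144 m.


Fracture toughness: KIC = sigma * sqrt(pi * a)
  pi * a = pi * 0.000144 = 0.000452389
  sqrt(pi * a) = 0.021269
  KIC = 33 * 0.021269 = 0.702 MPa*sqrt(m)

0.702 MPa*sqrt(m)


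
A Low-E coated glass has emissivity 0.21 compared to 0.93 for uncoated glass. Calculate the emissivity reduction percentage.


Percentage reduction = (1 - coated/uncoated) * 100
  Ratio = 0.21 / 0.93 = 0.2258
  Reduction = (1 - 0.2258) * 100 = 77.4%

77.4%


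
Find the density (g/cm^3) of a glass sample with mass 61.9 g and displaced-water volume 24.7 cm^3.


Use the definition of density:
  rho = mass / volume
  rho = 61.9 / 24.7 = 2.506 g/cm^3

2.506 g/cm^3


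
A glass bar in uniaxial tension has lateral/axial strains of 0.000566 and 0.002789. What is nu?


Poisson's ratio: nu = lateral strain / axial strain
  nu = 0.000566 / 0.002789 = 0.2029

0.2029


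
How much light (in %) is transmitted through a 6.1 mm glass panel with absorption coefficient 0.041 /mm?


Beer-Lambert law: T = exp(-alpha * thickness)
  exponent = -0.041 * 6.1 = -0.2501
  T = exp(-0.2501) = 0.7787
  Percentage = 0.7787 * 100 = 77.87%

77.87%


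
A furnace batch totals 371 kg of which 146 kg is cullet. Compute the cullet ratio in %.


Cullet ratio = (cullet mass / total batch mass) * 100
  Ratio = 146 / 371 * 100 = 39.35%

39.35%


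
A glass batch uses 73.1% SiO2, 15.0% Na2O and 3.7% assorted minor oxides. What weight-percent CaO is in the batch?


Pieces sum to 100%:
  CaO = 100 - (SiO2 + Na2O + others)
  CaO = 100 - (73.1 + 15.0 + 3.7) = 8.2%

8.2%


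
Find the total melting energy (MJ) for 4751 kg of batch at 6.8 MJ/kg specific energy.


Total energy = mass * specific energy
  E = 4751 * 6.8 = 32306.8 MJ

32306.8 MJ


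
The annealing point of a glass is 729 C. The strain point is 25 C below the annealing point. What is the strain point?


Strain point = annealing point - difference:
  T_strain = 729 - 25 = 704 C

704 C


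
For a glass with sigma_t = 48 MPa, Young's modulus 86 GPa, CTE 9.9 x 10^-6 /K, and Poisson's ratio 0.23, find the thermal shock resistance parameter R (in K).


Thermal shock resistance: R = sigma * (1 - nu) / (E * alpha)
  Numerator = 48 * (1 - 0.23) = 36.96
  Denominator = 86 * 1000 * (9.9 x 10^-6) = 0.8514
  R = 36.96 / 0.8514 = 43.4 K

43.4 K


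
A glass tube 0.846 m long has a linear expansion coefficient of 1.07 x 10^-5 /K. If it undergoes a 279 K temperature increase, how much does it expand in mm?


Thermal expansion formula: dL = alpha * L0 * dT
  dL = (1.07 x 10^-5) * 0.846 * 279 = 0.00252556 m
Convert to mm: 0.00252556 * 1000 = 2.5256 mm

2.5256 mm


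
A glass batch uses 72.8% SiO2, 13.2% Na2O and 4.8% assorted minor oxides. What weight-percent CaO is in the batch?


Pieces sum to 100%:
  CaO = 100 - (SiO2 + Na2O + others)
  CaO = 100 - (72.8 + 13.2 + 4.8) = 9.2%

9.2%


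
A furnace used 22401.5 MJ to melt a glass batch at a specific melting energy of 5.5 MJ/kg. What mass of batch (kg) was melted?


Rearrange E = m * s for m:
  m = E / s
  m = 22401.5 / 5.5 = 4073.0 kg

4073.0 kg


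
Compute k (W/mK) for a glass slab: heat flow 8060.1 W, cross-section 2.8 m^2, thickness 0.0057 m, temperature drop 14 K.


Fourier's law rearranged: k = Q * t / (A * dT)
  Numerator = 8060.1 * 0.0057 = 45.94257
  Denominator = 2.8 * 14 = 39.2
  k = 45.94257 / 39.2 = 1.172 W/mK

1.172 W/mK


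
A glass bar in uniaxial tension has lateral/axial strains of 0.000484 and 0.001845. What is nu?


Poisson's ratio: nu = lateral strain / axial strain
  nu = 0.000484 / 0.001845 = 0.2623

0.2623


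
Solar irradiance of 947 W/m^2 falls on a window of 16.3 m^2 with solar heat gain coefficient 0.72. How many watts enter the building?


Solar heat gain: Q = Area * SHGC * Irradiance
  Q = 16.3 * 0.72 * 947 = 11114 W

11114 W


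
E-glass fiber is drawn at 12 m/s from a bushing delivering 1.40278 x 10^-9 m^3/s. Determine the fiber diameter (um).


Cross-sectional area from continuity:
  A = Q / v = 1.40278 x 10^-9 / 12 = 1.168983 x 10^-10 m^2
Diameter from circular cross-section:
  d = sqrt(4A / pi) * 10^6 (m -> um)
  d = sqrt(4 * 1.168983 x 10^-10 / pi) * 10^6 = 12.2 um

12.2 um


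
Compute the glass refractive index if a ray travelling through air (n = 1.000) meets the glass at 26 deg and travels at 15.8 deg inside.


Apply Snell's law: n1 * sin(theta1) = n2 * sin(theta2)
  n2 = n1 * sin(theta1) / sin(theta2)
  sin(26) = 0.438371
  sin(15.8) = 0.27228
  n2 = 1.000 * 0.438371 / 0.27228 = 1.61

1.61


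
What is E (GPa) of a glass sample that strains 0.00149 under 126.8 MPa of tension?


Young's modulus: E = stress / strain
  E = 126.8 MPa / 0.00149 = 85100.67 MPa
Convert to GPa: 85100.67 / 1000 = 85.1 GPa

85.1 GPa


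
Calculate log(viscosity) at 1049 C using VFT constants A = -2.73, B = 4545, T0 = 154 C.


VFT equation: log(eta) = A + B / (T - T0)
  T - T0 = 1049 - 154 = 895
  B / (T - T0) = 4545 / 895 = 5.078
  log(eta) = -2.73 + 5.078 = 2.348

2.348


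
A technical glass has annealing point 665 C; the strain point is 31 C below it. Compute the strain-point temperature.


Strain point = annealing point - difference:
  T_strain = 665 - 31 = 634 C

634 C


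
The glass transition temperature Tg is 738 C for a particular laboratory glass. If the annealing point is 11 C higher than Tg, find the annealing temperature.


The annealing temperature is Tg plus the offset:
  T_anneal = 738 + 11 = 749 C

749 C


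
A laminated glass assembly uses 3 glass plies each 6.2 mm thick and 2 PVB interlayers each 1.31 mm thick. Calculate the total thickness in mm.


Total thickness = glass contribution + PVB contribution
  Glass: 3 * 6.2 = 18.6 mm
  PVB: 2 * 1.31 = 2.62 mm
  Total = 18.6 + 2.62 = 21.22 mm

21.22 mm


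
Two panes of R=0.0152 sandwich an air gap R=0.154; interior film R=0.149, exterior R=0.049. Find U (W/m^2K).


Total thermal resistance (series):
  R_total = R_in + R_glass + R_air + R_glass + R_out
  R_total = 0.149 + 0.0152 + 0.154 + 0.0152 + 0.049 = 0.3824 m^2K/W
U-value = 1 / R_total = 1 / 0.3824 = 2.615 W/m^2K

2.615 W/m^2K


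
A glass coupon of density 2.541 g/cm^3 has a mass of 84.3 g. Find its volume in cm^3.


Rearrange rho = m / V:
  V = m / rho
  V = 84.3 / 2.541 = 33.176 cm^3

33.176 cm^3


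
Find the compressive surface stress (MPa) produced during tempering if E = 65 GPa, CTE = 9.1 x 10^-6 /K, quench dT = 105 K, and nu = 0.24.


Tempering stress: sigma = E * alpha * dT / (1 - nu)
  E (MPa) = 65 * 1000 = 65000
  Numerator = 65000 * (9.1 x 10^-6) * 105 = 62.1075
  Denominator = 1 - 0.24 = 0.76
  sigma = 62.1075 / 0.76 = 81.7 MPa

81.7 MPa


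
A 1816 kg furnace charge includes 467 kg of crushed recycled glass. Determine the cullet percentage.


Cullet ratio = (cullet mass / total batch mass) * 100
  Ratio = 467 / 1816 * 100 = 25.72%

25.72%


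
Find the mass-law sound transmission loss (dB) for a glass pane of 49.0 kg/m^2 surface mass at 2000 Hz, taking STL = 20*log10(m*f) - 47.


Mass law: STL = 20 * log10(m * f) - 47
  m * f = 49.0 * 2000 = 98000
  log10(98000) = 4.99123
  STL = 20 * 4.99123 - 47 = 99.8246 - 47 = 52.8 dB

52.8 dB


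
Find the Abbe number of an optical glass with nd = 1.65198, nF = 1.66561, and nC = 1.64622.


Abbe number formula: Vd = (nd - 1) / (nF - nC)
  nd - 1 = 1.65198 - 1 = 0.65198
  nF - nC = 1.66561 - 1.64622 = 0.01939
  Vd = 0.65198 / 0.01939 = 33.62

33.62


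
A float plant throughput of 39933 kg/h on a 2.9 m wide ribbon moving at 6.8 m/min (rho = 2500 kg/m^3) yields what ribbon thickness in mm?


Ribbon cross-section from mass balance:
  Volume rate = throughput / density = 39933 / 2500 = 15.9732 m^3/h
  thickness = volume rate / (speed * 60 * width), i.e.
  thickness = throughput / (60 * speed * width * density) * 1000
  thickness = 39933 / (60 * 6.8 * 2.9 * 2500) * 1000 = 13.5 mm

13.5 mm


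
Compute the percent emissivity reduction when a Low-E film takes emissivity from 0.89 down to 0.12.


Percentage reduction = (1 - coated/uncoated) * 100
  Ratio = 0.12 / 0.89 = 0.1348
  Reduction = (1 - 0.1348) * 100 = 86.5%

86.5%


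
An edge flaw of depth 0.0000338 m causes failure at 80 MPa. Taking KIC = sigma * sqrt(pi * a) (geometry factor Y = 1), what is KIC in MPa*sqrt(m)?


Fracture toughness: KIC = sigma * sqrt(pi * a)
  pi * a = pi * 0.0000338 = 0.000106186
  sqrt(pi * a) = 0.010305
  KIC = 80 * 0.010305 = 0.824 MPa*sqrt(m)

0.824 MPa*sqrt(m)


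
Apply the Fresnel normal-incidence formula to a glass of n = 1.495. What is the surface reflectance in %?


Fresnel reflectance at normal incidence:
  R = ((n - 1)/(n + 1))^2
  (n - 1)/(n + 1) = (1.495 - 1)/(1.495 + 1) = 0.198397
  R = 0.198397^2 = 0.0393614
  R(%) = 0.0393614 * 100 = 3.936%

3.936%


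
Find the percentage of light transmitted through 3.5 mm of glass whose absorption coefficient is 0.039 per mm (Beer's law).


Beer-Lambert law: T = exp(-alpha * thickness)
  exponent = -0.039 * 3.5 = -0.1365
  T = exp(-0.1365) = 0.8724
  Percentage = 0.8724 * 100 = 87.24%

87.24%


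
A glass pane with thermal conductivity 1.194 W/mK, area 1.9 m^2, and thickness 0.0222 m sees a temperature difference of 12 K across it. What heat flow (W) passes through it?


Fourier's law: Q = k * A * dT / t
  Q = 1.194 * 1.9 * 12 / 0.0222
  Q = 27.2232 / 0.0222 = 1226.3 W

1226.3 W


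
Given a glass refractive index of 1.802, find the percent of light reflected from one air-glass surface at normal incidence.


Fresnel reflectance at normal incidence:
  R = ((n - 1)/(n + 1))^2
  (n - 1)/(n + 1) = (1.802 - 1)/(1.802 + 1) = 0.286224
  R = 0.286224^2 = 0.0819242
  R(%) = 0.0819242 * 100 = 8.192%

8.192%


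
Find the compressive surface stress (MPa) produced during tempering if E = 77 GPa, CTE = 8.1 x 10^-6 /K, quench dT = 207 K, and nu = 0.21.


Tempering stress: sigma = E * alpha * dT / (1 - nu)
  E (MPa) = 77 * 1000 = 77000
  Numerator = 77000 * (8.1 x 10^-6) * 207 = 129.1059
  Denominator = 1 - 0.21 = 0.79
  sigma = 129.1059 / 0.79 = 163.4 MPa

163.4 MPa


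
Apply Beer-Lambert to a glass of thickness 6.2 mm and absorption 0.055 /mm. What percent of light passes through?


Beer-Lambert law: T = exp(-alpha * thickness)
  exponent = -0.055 * 6.2 = -0.341
  T = exp(-0.341) = 0.7111
  Percentage = 0.7111 * 100 = 71.11%

71.11%


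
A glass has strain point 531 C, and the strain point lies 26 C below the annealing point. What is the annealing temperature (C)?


T_anneal = T_strain + gap:
  T_anneal = 531 + 26 = 557 C

557 C


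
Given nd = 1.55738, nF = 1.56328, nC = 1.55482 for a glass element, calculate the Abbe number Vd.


Abbe number formula: Vd = (nd - 1) / (nF - nC)
  nd - 1 = 1.55738 - 1 = 0.55738
  nF - nC = 1.56328 - 1.55482 = 0.00846
  Vd = 0.55738 / 0.00846 = 65.88

65.88


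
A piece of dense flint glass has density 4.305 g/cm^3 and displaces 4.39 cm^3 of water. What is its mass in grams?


Rearrange rho = m / V:
  m = rho * V
  m = 4.305 * 4.39 = 18.899 g

18.899 g


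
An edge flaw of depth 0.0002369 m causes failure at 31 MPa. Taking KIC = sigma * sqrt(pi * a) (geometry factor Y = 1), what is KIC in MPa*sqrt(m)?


Fracture toughness: KIC = sigma * sqrt(pi * a)
  pi * a = pi * 0.0002369 = 0.000744243
  sqrt(pi * a) = 0.027281
  KIC = 31 * 0.027281 = 0.846 MPa*sqrt(m)

0.846 MPa*sqrt(m)


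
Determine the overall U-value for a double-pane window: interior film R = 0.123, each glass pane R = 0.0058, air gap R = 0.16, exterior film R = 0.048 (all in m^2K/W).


Total thermal resistance (series):
  R_total = R_in + R_glass + R_air + R_glass + R_out
  R_total = 0.123 + 0.0058 + 0.16 + 0.0058 + 0.048 = 0.3426 m^2K/W
U-value = 1 / R_total = 1 / 0.3426 = 2.919 W/m^2K

2.919 W/m^2K


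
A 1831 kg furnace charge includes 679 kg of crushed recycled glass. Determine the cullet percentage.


Cullet ratio = (cullet mass / total batch mass) * 100
  Ratio = 679 / 1831 * 100 = 37.08%

37.08%


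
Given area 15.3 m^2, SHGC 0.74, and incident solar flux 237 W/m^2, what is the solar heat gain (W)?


Solar heat gain: Q = Area * SHGC * Irradiance
  Q = 15.3 * 0.74 * 237 = 2683.3 W

2683.3 W


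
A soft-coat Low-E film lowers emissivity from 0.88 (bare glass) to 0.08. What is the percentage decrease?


Percentage reduction = (1 - coated/uncoated) * 100
  Ratio = 0.08 / 0.88 = 0.0909
  Reduction = (1 - 0.0909) * 100 = 90.9%

90.9%


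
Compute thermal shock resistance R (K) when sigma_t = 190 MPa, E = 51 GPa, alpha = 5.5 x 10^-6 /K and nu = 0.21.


Thermal shock resistance: R = sigma * (1 - nu) / (E * alpha)
  Numerator = 190 * (1 - 0.21) = 150.1
  Denominator = 51 * 1000 * (5.5 x 10^-6) = 0.2805
  R = 150.1 / 0.2805 = 535.1 K

535.1 K


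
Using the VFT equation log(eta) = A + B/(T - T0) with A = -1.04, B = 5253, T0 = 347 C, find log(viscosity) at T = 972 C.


VFT equation: log(eta) = A + B / (T - T0)
  T - T0 = 972 - 347 = 625
  B / (T - T0) = 5253 / 625 = 8.405
  log(eta) = -1.04 + 8.405 = 7.365

7.365


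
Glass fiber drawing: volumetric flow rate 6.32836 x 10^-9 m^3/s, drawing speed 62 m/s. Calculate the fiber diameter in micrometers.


Cross-sectional area from continuity:
  A = Q / v = 6.32836 x 10^-9 / 62 = 1.020703 x 10^-10 m^2
Diameter from circular cross-section:
  d = sqrt(4A / pi) * 10^6 (m -> um)
  d = sqrt(4 * 1.020703 x 10^-10 / pi) * 10^6 = 11.4 um

11.4 um


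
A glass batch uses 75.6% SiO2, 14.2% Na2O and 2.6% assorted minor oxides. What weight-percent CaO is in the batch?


Pieces sum to 100%:
  CaO = 100 - (SiO2 + Na2O + others)
  CaO = 100 - (75.6 + 14.2 + 2.6) = 7.6%

7.6%


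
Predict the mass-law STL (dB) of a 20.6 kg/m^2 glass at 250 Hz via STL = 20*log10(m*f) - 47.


Mass law: STL = 20 * log10(m * f) - 47
  m * f = 20.6 * 250 = 5150
  log10(5150) = 3.71181
  STL = 20 * 3.71181 - 47 = 74.2362 - 47 = 27.2 dB

27.2 dB
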